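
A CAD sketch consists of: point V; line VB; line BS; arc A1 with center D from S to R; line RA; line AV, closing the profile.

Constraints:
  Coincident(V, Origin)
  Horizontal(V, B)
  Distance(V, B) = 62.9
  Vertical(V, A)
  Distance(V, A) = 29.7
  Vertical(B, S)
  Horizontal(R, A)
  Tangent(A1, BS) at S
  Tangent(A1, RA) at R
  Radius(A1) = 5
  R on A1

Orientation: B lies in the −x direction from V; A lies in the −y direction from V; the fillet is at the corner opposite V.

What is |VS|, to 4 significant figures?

67.58

V is at the origin; VB is horizontal with |VB| = 62.9 and B on the −x side, so B = (-62.90, 0.000). V and A share the same x with |VA| = 29.7 and A on the −y side, so A = (0.000, -29.70). The virtual corner opposite V is at (-62.90, -29.70). Tangency of A1 to BS means the radius DS is perpendicular to BS and since A1 is tangent to RA there, DR ⟂ RA, with radius 5.0, so the center D sits 5.0 in from both sides at D = (-57.90, -24.70). That places the tangent points at S = (-62.90, -24.70) on BS and R = (-57.90, -29.70) on RA. Then |VS| = |S − V| = 67.58.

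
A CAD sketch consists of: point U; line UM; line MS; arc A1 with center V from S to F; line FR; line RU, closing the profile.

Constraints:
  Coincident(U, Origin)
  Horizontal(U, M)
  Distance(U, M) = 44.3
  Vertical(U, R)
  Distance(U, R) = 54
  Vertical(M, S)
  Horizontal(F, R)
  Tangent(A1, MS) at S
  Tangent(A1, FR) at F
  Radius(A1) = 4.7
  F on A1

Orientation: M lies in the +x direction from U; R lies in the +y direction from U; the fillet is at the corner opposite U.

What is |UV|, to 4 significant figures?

63.23

U is at the origin; U and M share the same y with |UM| = 44.3 and M on the +x side, so M = (44.30, 0.000). U and R share the same x with |UR| = 54.0 and R on the +y side, so R = (0.000, 54.00). The virtual corner opposite U is at (44.30, 54.00). Tangency of A1 to MS means the radius VS is perpendicular to MS and since A1 is tangent to FR there, VF ⟂ FR, with radius 4.7, so the center V sits 4.7 in from both sides at V = (39.60, 49.30). Then |UV| = |V − U| = 63.23.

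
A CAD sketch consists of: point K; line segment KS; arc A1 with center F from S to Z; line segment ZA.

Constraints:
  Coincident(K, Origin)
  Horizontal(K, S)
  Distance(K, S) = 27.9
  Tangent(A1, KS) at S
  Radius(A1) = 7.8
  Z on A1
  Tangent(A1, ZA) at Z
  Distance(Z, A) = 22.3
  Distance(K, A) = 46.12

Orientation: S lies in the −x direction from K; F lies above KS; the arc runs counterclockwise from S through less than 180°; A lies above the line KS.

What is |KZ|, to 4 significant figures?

24.87

K is at the origin; K and S share the same y with |KS| = 27.9 and S on the −x side, so S = (-27.90, 0.000). Since A1 is tangent to KS there, FS ⟂ KS, so F = S + (0, 7.8) = (-27.90, 7.800). Since FZ ⟂ ZA (tangency), |FA| = √(7.8² + 22.3²) = 23.62 regardless of where Z sits on A1. So A lies on both circle(K, 46.12) and circle(F, 23.62); the above-KS intersection is A = (-34.65, 30.44). Z is the foot of the tangent from A: Z = (-21.58, 12.37).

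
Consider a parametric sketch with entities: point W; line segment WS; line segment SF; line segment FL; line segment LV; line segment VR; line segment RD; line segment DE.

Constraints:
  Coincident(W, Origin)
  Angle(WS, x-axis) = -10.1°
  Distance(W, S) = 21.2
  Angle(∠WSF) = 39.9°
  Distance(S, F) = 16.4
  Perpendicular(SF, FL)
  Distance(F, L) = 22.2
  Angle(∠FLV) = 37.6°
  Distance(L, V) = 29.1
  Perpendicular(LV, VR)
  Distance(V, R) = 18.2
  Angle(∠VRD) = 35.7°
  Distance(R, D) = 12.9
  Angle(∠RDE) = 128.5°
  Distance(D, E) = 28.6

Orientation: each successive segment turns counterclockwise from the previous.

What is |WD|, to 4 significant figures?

14.90

W is at the origin; WS runs at -10.1° with length 21.2, so S = (20.87, -3.718). ∠WSF = 39.9° gives SF at 130.0° from the x-axis; with |SF| = 16.4, F = (10.33, 8.845). SF is perpendicular to FL, so FL runs at -140.0°; with |FL| = 22.2, L = (-6.676, -5.425). ∠FLV = 37.6° gives LV at 2.400° from the x-axis; with |LV| = 29.1, V = (22.40, -4.206). LV ⟂ VR, so VR runs at 92.40°; with |VR| = 18.2, R = (21.64, 13.98). ∠VRD = 35.7° gives RD at -123.3° from the x-axis; with |RD| = 12.9, D = (14.55, 3.196). Then |WD| = |D − W| = 14.90.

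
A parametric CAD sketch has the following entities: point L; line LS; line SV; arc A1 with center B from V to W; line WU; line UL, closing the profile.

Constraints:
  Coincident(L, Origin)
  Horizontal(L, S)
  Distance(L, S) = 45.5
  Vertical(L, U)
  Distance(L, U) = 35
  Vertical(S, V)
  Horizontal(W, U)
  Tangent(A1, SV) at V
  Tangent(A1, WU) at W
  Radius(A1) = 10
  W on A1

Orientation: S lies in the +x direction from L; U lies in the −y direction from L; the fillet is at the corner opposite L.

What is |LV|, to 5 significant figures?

51.916

L is at the origin; L and S share the same y with |LS| = 45.5 and S on the +x side, so S = (45.500, 0.0000). LU is vertical with |LU| = 35.0 and U on the −y side, so U = (0.0000, -35.000). The virtual corner opposite L is at (45.500, -35.000). A1 meets SV tangentially, so BV is at right angles to SV and A1 meets WU tangentially, so BW is at right angles to WU, with radius 10.0, so the center B sits 10.0 in from both sides at B = (35.500, -25.000). That places the tangent points at V = (45.500, -25.000) on SV and W = (35.500, -35.000) on WU. Then |LV| = |V − L| = 51.916.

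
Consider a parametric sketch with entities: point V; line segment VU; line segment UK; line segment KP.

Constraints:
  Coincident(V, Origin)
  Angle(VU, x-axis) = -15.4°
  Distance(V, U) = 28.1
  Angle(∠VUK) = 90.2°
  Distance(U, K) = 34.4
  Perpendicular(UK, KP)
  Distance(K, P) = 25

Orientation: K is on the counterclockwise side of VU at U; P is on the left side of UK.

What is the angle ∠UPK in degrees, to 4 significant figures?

53.99°

V is at the origin; VU runs at -15.4° with length 28.1, so U = 28.1·(cos -15.4°, sin -15.4°) = (27.09, -7.462). ∠VUK = 90.2°, so UK runs at -15.4° + (180° − 90.2°) = 74.40° from the x-axis; with |UK| = 34.4, K = U + 34.4·(cos 74.40°, sin 74.40°) = (36.34, 25.67). The perpendicularity gives KP at right angles to UK; with |KP| = 25.0 on the left of UK, P = K + 25.0·(-0.9632, 0.2689) = (12.26, 32.39). Then cos ∠UPK = PU·PK / (|PU||PK|), giving 53.99°.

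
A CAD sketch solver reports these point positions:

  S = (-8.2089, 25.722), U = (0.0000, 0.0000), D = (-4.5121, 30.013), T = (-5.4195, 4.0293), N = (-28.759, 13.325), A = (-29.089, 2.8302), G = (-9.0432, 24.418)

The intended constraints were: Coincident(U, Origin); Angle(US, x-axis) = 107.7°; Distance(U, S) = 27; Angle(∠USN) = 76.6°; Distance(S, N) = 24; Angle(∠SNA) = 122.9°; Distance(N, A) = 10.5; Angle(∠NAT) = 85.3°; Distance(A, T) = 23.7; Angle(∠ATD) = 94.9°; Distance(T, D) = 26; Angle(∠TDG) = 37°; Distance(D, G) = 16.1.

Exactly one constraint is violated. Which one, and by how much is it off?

Distance(D, G) = 16.1 — off by 8.90.

U = (0.00, 0.00) ✓; US at 107.7° ✓; |US| = 27.00 ✓; ∠USN = 76.60° ✓; |SN| = 24.00 ✓; ∠SNA = 122.9° ✓; |NA| = 10.50 ✓; ∠NAT = 85.30° ✓; |AT| = 23.70 ✓; ∠ATD = 94.90° ✓; |TD| = 26.00 ✓; ∠TDG = 37.00° ✓; |DG| = 7.200 ✗.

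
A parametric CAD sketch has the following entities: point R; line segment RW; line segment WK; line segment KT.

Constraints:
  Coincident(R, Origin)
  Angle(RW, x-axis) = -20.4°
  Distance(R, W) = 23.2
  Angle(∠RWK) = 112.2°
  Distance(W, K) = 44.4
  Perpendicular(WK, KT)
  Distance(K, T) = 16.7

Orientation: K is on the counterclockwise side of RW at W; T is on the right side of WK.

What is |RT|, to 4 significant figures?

65.45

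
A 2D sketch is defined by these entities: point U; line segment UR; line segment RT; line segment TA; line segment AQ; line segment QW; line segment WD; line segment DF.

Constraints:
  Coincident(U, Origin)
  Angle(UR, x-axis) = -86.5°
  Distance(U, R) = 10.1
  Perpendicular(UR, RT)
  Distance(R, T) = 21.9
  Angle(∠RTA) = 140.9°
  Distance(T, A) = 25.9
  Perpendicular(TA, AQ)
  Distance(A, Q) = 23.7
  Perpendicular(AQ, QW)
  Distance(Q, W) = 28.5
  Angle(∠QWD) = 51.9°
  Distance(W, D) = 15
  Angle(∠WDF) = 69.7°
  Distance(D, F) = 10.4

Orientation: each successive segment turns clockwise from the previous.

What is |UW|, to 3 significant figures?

8.28

U is at the origin; UR runs at -86.5° with length 10.1, so R = (0.617, -10.1). UR is perpendicular to RT, so RT runs at -176°; with |RT| = 21.9, T = (-21.2, -11.4). ∠RTA = 140.9° gives TA at 144° from the x-axis; with |TA| = 25.9, A = (-42.3, 3.66). TA ⟂ AQ, so AQ runs at 54.4°; with |AQ| = 23.7, Q = (-28.5, 22.9). The perpendicularity gives QW at right angles to AQ, so QW runs at -35.6°; with |QW| = 28.5, W = (-5.33, 6.34). Then |UW| = |W − U| = 8.28.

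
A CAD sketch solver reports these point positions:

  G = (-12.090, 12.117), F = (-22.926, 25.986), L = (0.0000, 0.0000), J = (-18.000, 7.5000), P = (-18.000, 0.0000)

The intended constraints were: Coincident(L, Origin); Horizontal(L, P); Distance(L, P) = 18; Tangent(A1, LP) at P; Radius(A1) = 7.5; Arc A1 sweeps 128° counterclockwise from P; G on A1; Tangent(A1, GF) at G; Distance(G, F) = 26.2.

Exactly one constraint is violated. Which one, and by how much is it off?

Distance(G, F) = 26.2 — off by 8.60.

L = (0.00, 0.00) ✓; L.y = 0.00, P.y = 0.00 ✓; |LP| = 18.00 ✓; ∠(JP, PL) = 90.00° ✓; |JP| = 7.500 ✓; bearing(J→G) − bearing(J→P) = 128.0° ✓; |JG| = 7.500 ✓; ∠(JG, GF) = 90.00° ✓; |GF| = 17.60 ✗.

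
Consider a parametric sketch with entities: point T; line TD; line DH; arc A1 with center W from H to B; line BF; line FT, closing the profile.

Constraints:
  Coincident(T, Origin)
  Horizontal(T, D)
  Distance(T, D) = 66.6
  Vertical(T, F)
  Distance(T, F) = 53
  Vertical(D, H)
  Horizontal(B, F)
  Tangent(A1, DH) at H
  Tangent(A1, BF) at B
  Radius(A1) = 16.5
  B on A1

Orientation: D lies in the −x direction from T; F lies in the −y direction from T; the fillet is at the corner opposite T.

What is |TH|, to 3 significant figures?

75.9

T is at the origin; T and D share the same y with |TD| = 66.6 and D on the −x side, so D = (-66.6, 0.00). T and F share the same x with |TF| = 53.0 and F on the −y side, so F = (0.00, -53.0). The virtual corner opposite T is at (-66.6, -53.0). Tangency of A1 to DH means the radius WH is perpendicular to DH and the tangent condition forces WB to be normal to BF, with radius 16.5, so the center W sits 16.5 in from both sides at W = (-50.1, -36.5). That places the tangent points at H = (-66.6, -36.5) on DH and B = (-50.1, -53.0) on BF. Then |TH| = |H − T| = 75.9.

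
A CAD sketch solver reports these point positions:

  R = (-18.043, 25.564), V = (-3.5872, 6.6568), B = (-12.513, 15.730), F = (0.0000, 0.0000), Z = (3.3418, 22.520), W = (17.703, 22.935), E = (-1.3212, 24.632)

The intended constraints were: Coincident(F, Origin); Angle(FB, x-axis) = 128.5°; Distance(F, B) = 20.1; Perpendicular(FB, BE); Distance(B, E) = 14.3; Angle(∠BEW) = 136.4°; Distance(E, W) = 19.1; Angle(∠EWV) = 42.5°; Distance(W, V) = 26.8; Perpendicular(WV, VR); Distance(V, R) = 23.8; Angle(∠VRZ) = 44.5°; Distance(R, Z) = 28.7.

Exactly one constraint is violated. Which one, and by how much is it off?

Distance(R, Z) = 28.7 — off by 7.10.

F = (0.00, 0.00) ✓; FB at 128.5° ✓; |FB| = 20.10 ✓; ∠(FB, BE) = 90.00° ✓; |BE| = 14.30 ✓; ∠BEW = 136.4° ✓; |EW| = 19.10 ✓; ∠EWV = 42.50° ✓; |WV| = 26.80 ✓; ∠(WV, VR) = 90.00° ✓; |VR| = 23.80 ✓; ∠VRZ = 44.50° ✓; |RZ| = 21.60 ✗.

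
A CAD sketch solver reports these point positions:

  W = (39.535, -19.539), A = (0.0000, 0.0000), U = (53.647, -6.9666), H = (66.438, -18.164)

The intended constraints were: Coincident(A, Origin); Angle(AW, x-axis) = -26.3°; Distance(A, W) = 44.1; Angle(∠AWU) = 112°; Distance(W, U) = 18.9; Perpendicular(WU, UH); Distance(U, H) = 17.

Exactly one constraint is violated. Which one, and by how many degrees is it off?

Perpendicular(WU, UH) — off by 7.10°.

A = (0.00, 0.00) ✓; AW at -26.30° ✓; |AW| = 44.10 ✓; ∠AWU = 112.0° ✓; |WU| = 18.90 ✓; ∠(WU, UH) = 82.90° ✗; |UH| = 17.00 ✓.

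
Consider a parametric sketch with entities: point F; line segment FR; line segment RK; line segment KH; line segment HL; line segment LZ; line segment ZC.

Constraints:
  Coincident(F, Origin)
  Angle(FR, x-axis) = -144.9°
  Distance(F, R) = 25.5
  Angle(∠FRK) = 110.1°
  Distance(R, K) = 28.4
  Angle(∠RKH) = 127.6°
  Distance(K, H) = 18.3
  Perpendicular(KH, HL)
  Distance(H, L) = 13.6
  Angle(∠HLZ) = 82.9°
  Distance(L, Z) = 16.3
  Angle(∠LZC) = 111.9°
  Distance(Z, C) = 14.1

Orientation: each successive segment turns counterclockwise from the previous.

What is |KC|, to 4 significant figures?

2.524

∠HLZ = 82.9° gives LZ at 164.5° from the x-axis; with |LZ| = 16.3, Z = (-7.098, -32.22). ∠LZC = 111.9° gives ZC at -127.4° from the x-axis; with |ZC| = 14.1, C = (-15.66, -43.42). Then |KC| = |C − K| = 2.524.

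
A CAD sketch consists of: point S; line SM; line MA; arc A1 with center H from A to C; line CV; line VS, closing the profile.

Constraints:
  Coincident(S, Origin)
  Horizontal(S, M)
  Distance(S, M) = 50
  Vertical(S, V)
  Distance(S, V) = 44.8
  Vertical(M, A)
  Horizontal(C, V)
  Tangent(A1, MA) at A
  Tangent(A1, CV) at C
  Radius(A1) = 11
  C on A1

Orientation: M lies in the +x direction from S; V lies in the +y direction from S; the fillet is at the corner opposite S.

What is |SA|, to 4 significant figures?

60.35

S is at the origin; S and M share the same y with |SM| = 50.0 and M on the +x side, so M = (50.00, 0.000). S and V share the same x with |SV| = 44.8 and V on the +y side, so V = (0.000, 44.80). The virtual corner opposite S is at (50.00, 44.80). A1 meets MA tangentially, so HA is at right angles to MA and the tangent condition forces HC to be normal to CV, with radius 11.0, so the center H sits 11.0 in from both sides at H = (39.00, 33.80). That places the tangent points at A = (50.00, 33.80) on MA and C = (39.00, 44.80) on CV. Then |SA| = |A − S| = 60.35.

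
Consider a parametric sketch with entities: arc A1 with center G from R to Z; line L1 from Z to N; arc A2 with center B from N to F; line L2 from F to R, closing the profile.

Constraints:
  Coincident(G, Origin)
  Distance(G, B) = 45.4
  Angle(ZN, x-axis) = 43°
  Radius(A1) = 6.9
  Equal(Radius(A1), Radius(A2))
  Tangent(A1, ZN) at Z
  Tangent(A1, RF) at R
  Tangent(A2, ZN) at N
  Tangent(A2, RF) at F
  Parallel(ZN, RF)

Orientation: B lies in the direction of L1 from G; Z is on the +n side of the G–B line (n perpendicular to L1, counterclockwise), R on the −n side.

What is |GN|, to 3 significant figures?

45.9

The slot axis is L1's direction at 43.0°, so u = (cos 43.0°, sin 43.0°) = (0.731, 0.682) and n = (−sin 43.0°, cos 43.0°) = (-0.682, 0.731). G is at the origin and B lies 45.4 along u from G, so B = 45.4·u = (33.2, 31.0). Tangency of A1 to both parallel lines with radius 6.9 puts Z and R at G ± 6.9·n: Z = (-4.71, 5.05), R = (4.71, -5.05). Equal radii place N and F the same way about B: N = B + 6.9·n = (28.5, 36.0), F = B − 6.9·n = (37.9, 25.9). Then |GN| = |N − G| = 45.9.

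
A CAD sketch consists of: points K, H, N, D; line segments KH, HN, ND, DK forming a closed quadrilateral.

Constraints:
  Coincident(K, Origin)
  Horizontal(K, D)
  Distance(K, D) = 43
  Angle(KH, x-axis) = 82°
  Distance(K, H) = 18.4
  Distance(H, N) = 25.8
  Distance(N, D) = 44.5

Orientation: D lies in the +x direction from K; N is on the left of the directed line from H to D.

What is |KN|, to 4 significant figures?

42.45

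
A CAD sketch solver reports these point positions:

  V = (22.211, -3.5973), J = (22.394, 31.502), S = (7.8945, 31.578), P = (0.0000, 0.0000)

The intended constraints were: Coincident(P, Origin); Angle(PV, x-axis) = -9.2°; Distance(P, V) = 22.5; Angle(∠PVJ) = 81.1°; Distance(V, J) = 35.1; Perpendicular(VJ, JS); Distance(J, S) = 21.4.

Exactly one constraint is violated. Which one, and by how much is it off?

Distance(J, S) = 21.4 — off by 6.90.

P = (0.00, 0.00) ✓; PV at -9.200° ✓; |PV| = 22.50 ✓; ∠PVJ = 81.10° ✓; |VJ| = 35.10 ✓; ∠(VJ, JS) = 90.00° ✓; |JS| = 14.50 ✗.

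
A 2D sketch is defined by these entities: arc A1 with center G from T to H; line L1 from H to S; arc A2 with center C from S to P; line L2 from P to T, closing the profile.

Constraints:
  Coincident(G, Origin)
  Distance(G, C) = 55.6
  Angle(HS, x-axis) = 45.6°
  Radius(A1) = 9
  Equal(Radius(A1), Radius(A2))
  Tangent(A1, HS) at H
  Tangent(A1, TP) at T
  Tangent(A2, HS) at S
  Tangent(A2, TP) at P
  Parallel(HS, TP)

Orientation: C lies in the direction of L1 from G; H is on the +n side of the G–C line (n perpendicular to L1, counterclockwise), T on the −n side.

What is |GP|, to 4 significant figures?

56.32

Tangency of A1 to both parallel lines with radius 9.0 puts H and T at G ± 9.0·n: H = (-6.430, 6.297), T = (6.430, -6.297). Equal radii place S and P the same way about C: S = C + 9.0·n = (32.47, 46.02), P = C − 9.0·n = (45.33, 33.43). Then |GP| = |P − G| = 56.32.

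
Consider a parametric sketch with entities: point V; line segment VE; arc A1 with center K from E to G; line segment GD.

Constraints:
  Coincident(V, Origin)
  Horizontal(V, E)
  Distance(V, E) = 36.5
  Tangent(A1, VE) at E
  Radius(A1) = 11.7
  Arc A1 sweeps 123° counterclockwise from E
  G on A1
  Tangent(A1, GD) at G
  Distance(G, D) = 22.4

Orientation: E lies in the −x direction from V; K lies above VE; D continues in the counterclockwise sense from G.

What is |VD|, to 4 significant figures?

53.58

On A1, E sits at bearing -90° from K; a 123° counterclockwise sweep puts G at bearing 33°, so G = K + 11.7·(cos 33°, sin 33°) = (-26.69, 18.07). Since A1 is tangent to GD there, KG ⟂ GD, so GD runs along (−sin 33°, cos 33°); with |GD| = 22.4, D = (-38.89, 36.86). Then |VD| = |D − V| = 53.58.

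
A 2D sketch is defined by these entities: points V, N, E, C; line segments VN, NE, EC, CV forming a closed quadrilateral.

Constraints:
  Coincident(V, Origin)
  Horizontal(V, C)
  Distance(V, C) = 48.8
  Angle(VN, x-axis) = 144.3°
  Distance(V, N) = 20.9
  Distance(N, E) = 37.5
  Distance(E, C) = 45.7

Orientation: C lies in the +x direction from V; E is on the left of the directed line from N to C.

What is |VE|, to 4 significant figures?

34.75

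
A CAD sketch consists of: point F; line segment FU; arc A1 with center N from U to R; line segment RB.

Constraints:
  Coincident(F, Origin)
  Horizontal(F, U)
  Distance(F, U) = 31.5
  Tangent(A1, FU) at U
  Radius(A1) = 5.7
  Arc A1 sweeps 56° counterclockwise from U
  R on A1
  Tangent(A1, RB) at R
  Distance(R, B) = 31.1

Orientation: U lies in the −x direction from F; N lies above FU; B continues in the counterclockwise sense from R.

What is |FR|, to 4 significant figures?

26.89

F is at the origin; FU is horizontal with |FU| = 31.5 and U on the −x side, so U = (-31.50, 0.000). The tangent condition forces NU to be normal to FU, so N = U + (0, 5.7) = (-31.50, 5.700). On A1, U sits at bearing -90° from N; a 56° counterclockwise sweep puts R at bearing -34°, so R = N + 5.7·(cos -34°, sin -34°) = (-26.77, 2.513). Then |FR| = |R − F| = 26.89.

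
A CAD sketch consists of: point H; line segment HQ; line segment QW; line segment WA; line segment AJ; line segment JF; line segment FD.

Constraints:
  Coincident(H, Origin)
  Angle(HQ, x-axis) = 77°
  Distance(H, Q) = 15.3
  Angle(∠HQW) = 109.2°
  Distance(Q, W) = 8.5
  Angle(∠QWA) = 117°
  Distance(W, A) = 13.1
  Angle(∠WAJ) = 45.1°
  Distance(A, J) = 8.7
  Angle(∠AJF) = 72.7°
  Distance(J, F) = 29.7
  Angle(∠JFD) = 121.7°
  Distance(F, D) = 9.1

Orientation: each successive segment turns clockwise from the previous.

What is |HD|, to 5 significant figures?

47.430

H is at the origin; HQ runs at 77.0° with length 15.3, so Q = (3.4418, 14.908). ∠HQW = 109.2° gives QW at 6.2000° from the x-axis; with |QW| = 8.5, W = (11.892, 15.826). ∠QWA = 117.0° gives WA at -56.800° from the x-axis; with |WA| = 13.1, A = (19.065, 4.8642). ∠WAJ = 45.1° gives AJ at 168.30° from the x-axis; with |AJ| = 8.7, J = (10.546, 6.6285). ∠AJF = 72.7° gives JF at 61.000° from the x-axis; with |JF| = 29.7, F = (24.945, 32.605). ∠JFD = 121.7° gives FD at 2.7000° from the x-axis; with |FD| = 9.1, D = (34.035, 33.033). Then |HD| = |D − H| = 47.430.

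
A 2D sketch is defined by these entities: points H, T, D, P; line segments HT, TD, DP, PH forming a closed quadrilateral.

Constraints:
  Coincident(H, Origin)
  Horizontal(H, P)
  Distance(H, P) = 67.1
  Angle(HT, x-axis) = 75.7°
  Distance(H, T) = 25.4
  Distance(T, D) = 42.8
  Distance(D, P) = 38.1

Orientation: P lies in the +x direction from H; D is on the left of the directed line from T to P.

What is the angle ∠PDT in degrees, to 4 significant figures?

108.3°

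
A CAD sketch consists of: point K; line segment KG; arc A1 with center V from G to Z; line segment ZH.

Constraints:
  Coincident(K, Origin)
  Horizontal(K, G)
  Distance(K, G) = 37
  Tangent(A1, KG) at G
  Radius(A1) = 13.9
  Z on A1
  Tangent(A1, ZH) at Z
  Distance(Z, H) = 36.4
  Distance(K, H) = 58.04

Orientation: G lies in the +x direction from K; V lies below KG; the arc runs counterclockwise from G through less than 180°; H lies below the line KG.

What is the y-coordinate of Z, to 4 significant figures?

-15.28

Checks: K.y = 0.00, G.y = 0.00 ✓; |VZ| = 13.90 ✓; ∠(VZ, ZH) = 90.00° ✓; |ZH| = 36.40 ✓; |KH| = 58.04 ✓.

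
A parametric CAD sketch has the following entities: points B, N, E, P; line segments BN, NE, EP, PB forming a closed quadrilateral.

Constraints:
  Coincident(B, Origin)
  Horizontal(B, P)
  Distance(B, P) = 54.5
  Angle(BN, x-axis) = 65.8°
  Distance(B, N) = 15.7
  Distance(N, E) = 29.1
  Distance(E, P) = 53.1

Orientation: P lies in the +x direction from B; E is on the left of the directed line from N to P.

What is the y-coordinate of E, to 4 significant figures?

40.18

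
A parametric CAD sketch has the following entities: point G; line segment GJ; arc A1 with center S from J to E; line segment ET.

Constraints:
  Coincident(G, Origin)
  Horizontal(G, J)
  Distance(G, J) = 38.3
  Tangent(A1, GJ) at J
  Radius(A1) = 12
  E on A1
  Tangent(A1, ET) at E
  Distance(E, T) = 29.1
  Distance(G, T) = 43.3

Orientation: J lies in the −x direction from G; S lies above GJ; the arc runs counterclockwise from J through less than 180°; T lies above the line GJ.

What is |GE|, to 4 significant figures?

28.22

G is at the origin; G and J share the same y with |GJ| = 38.3 and J on the −x side, so J = (-38.30, 0.000). Since A1 is tangent to GJ there, SJ ⟂ GJ, so S = J + (0, 12) = (-38.30, 12.00). Since SE ⟂ ET (tangency), |ST| = √(12.0² + 29.1²) = 31.48 regardless of where E sits on A1. So T lies on both circle(G, 43.3) and circle(S, 31.48); the above-GJ intersection is T = (-20.65, 38.06). E is the foot of the tangent from T: E = (-26.55, 9.566).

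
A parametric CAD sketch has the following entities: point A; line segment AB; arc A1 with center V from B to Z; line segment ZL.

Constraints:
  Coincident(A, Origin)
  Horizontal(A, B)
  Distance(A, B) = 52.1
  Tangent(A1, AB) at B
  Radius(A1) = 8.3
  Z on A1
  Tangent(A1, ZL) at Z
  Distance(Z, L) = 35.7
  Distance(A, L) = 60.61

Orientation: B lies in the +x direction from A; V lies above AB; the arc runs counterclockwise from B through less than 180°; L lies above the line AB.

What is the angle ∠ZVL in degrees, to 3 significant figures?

76.9°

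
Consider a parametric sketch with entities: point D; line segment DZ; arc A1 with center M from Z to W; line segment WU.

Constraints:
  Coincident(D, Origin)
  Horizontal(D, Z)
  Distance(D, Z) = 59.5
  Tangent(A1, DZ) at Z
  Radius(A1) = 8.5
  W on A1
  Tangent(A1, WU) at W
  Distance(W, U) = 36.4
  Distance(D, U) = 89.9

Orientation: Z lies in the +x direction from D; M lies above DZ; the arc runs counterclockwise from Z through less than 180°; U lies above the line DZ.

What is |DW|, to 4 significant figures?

67.60

Checks: |MW| = 8.500 ✓; ∠(MW, WU) = 90.00° ✓; |WU| = 36.40 ✓; |DU| = 89.90 ✓.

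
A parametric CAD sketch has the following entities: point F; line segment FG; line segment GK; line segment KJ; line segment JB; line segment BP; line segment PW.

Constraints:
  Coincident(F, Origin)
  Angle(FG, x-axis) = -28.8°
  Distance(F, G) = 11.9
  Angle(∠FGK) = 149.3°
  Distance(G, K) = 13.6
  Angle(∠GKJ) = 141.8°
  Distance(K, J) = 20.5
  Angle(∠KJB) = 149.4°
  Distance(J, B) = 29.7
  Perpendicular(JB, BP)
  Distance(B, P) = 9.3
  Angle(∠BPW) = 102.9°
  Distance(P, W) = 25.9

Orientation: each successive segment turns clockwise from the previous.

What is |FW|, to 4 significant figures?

31.91

F is at the origin; FG runs at -28.8° with length 11.9, so G = (10.43, -5.733). ∠FGK = 149.3° gives GK at -59.50° from the x-axis; with |GK| = 13.6, K = (17.33, -17.45). ∠GKJ = 141.8° gives KJ at -97.70° from the x-axis; with |KJ| = 20.5, J = (14.58, -37.77). ∠KJB = 149.4° gives JB at -128.3° from the x-axis; with |JB| = 29.7, B = (-3.824, -61.07). JB is perpendicular to BP, so BP runs at 141.7°; with |BP| = 9.3, P = (-11.12, -55.31). ∠BPW = 102.9° gives PW at 64.60° from the x-axis; with |PW| = 25.9, W = (-0.01258, -31.91). Then |FW| = |W − F| = 31.91.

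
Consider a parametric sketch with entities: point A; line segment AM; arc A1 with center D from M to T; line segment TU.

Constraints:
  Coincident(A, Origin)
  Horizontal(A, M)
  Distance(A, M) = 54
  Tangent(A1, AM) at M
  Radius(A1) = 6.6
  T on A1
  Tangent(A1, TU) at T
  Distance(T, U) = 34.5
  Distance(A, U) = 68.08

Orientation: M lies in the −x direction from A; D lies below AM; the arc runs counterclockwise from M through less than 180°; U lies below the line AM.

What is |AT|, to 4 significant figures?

60.99

A is at the origin; A and M share the same y with |AM| = 54.0 and M on the −x side, so M = (-54.00, 0.000). Since A1 is tangent to AM there, DM ⟂ AM, so D = M + (0, -6.6) = (-54.00, -6.600). Since DT ⟂ TU (tangency), |DU| = √(6.6² + 34.5²) = 35.13 regardless of where T sits on A1. So U lies on both circle(A, 68.08) and circle(D, 35.13); the below-AM intersection is U = (-53.80, -41.73). T is the foot of the tangent from U: T = (-60.48, -7.878).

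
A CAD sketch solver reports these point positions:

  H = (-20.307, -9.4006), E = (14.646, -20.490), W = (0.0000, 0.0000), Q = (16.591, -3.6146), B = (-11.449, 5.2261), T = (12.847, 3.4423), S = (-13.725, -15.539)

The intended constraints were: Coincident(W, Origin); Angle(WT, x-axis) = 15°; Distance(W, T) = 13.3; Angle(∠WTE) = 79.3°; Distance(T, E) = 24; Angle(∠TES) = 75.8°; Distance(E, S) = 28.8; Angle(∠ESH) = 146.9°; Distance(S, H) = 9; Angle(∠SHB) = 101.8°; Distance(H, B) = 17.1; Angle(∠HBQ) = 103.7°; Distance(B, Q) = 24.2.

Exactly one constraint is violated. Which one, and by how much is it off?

Distance(B, Q) = 24.2 — off by 5.20.

W = (0.00, 0.00) ✓; WT at 15.00° ✓; |WT| = 13.30 ✓; ∠WTE = 79.30° ✓; |TE| = 24.00 ✓; ∠TES = 75.80° ✓; |ES| = 28.80 ✓; ∠ESH = 146.9° ✓; |SH| = 9.000 ✓; ∠SHB = 101.8° ✓; |HB| = 17.10 ✓; ∠HBQ = 103.7° ✓; |BQ| = 29.40 ✗.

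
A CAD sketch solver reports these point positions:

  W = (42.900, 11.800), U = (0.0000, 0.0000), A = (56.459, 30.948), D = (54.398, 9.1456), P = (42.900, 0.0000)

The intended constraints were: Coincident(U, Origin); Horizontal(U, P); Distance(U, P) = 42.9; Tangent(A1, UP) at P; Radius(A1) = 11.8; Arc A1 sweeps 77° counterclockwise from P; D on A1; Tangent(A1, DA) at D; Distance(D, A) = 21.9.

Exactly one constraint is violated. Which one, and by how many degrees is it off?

Tangent(A1, DA) at D — off by 7.60°.

U = (0.00, 0.00) ✓; U.y = 0.00, P.y = 0.00 ✓; |UP| = 42.90 ✓; ∠(WP, PU) = 90.00° ✓; |WP| = 11.80 ✓; bearing(W→D) − bearing(W→P) = 77.00° ✓; |WD| = 11.80 ✓; ∠(WD, DA) = 82.40° ✗; |DA| = 21.90 ✓.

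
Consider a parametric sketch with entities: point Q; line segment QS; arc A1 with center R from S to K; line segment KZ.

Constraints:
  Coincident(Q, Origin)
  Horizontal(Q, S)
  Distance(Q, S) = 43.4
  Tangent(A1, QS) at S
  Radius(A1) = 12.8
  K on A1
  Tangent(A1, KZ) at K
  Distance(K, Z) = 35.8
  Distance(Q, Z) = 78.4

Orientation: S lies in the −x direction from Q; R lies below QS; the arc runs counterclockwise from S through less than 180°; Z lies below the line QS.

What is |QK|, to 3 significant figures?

56.6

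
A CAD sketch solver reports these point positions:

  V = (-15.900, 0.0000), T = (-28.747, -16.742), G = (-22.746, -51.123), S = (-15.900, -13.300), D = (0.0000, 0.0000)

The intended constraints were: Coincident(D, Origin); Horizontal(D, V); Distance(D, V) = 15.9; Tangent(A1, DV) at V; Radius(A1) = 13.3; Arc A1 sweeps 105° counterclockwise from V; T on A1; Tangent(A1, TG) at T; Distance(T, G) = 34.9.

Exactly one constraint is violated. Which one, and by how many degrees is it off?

Tangent(A1, TG) at T — off by 5.10°.

D = (0.00, 0.00) ✓; D.y = 0.00, V.y = 0.00 ✓; |DV| = 15.90 ✓; ∠(SV, VD) = 90.00° ✓; |SV| = 13.30 ✓; bearing(S→T) − bearing(S→V) = 105.0° ✓; |ST| = 13.30 ✓; ∠(ST, TG) = 95.10° ✗; |TG| = 34.90 ✓.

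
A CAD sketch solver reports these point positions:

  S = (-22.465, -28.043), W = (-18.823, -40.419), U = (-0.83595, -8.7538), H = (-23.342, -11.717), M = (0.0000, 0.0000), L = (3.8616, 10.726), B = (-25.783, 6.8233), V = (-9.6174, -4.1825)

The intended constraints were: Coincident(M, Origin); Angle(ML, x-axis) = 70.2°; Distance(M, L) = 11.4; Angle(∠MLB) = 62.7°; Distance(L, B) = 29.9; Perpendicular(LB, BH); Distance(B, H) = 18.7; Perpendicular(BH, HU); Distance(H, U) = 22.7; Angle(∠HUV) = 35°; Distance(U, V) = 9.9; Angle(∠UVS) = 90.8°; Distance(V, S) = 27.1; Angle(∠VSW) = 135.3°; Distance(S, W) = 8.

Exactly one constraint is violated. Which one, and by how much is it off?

Distance(S, W) = 8 — off by 4.90.

M = (0.00, 0.00) ✓; ML at 70.20° ✓; |ML| = 11.40 ✓; ∠MLB = 62.70° ✓; |LB| = 29.90 ✓; ∠(LB, BH) = 90.00° ✓; |BH| = 18.70 ✓; ∠(BH, HU) = 90.00° ✓; |HU| = 22.70 ✓; ∠HUV = 35.00° ✓; |UV| = 9.900 ✓; ∠UVS = 90.80° ✓; |VS| = 27.10 ✓; ∠VSW = 135.3° ✓; |SW| = 12.90 ✗.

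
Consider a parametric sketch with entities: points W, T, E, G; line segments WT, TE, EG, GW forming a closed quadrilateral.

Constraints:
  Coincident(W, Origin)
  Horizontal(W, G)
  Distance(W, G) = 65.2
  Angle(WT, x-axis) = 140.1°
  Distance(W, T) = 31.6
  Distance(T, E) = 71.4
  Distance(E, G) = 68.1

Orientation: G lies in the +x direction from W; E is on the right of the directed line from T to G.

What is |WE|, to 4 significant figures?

43.16

W is at the origin; WG is horizontal with |WG| = 65.2 and G in +x, so G = (65.2, 0). WT runs at 140.1° with |WT| = 31.6, so T = (-24.24, 20.27). E is determined by |TE| = 71.4 and |EG| = 68.1 together: it lies at the intersection of circle(T, 71.4) and circle(G, 68.1). With |TG| = 91.71, the foot of the radical line on TG is 48.37 from T and the perpendicular offset is √(71.4² − 48.37²) = 52.52. Taking the right-of-TG solution: E = (11.32, -41.64).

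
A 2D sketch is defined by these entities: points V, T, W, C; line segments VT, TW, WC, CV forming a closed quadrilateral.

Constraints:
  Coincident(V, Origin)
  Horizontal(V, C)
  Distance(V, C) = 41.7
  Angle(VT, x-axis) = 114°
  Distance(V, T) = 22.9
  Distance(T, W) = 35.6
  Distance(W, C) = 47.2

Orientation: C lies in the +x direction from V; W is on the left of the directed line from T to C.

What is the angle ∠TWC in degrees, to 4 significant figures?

82.22°

Checks: |TW| = 35.60 ✓; |WC| = 47.20 ✓.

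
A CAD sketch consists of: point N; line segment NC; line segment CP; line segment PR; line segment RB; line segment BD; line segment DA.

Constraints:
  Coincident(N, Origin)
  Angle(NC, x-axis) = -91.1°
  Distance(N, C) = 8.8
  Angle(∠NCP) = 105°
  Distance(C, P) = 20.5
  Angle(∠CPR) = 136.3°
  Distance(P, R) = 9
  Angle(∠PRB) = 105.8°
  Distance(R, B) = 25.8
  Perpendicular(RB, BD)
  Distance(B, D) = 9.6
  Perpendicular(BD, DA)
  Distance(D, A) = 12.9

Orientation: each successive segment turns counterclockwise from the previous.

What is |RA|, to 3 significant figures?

16.1

N is at the origin; NC runs at -91.1° with length 8.8, so C = (-0.169, -8.80). ∠NCP = 105.0° gives CP at -16.1° from the x-axis; with |CP| = 20.5, P = (19.5, -14.5). ∠CPR = 136.3° gives PR at 27.6° from the x-axis; with |PR| = 9.0, R = (27.5, -10.3). ∠PRB = 105.8° gives RB at 102° from the x-axis; with |RB| = 25.8, B = (22.2, 14.9). The perpendicularity gives BD at right angles to RB, so BD runs at -168°; with |BD| = 9.6, D = (12.8, 13.0). BD ⟂ DA, so DA runs at -78.2°; with |DA| = 12.9, A = (15.5, 0.351). Then |RA| = |A − R| = 16.1.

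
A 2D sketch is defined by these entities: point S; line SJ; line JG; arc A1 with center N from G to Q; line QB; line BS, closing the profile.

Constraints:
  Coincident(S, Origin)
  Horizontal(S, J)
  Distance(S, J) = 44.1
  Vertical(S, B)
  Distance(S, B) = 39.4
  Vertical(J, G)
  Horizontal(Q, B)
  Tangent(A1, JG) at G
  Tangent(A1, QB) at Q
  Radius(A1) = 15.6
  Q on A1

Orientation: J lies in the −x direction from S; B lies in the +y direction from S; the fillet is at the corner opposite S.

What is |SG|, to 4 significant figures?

50.11

S is at the origin; S and J share the same y with |SJ| = 44.1 and J on the −x side, so J = (-44.10, 0.000). S and B share the same x with |SB| = 39.4 and B on the +y side, so B = (0.000, 39.40). The virtual corner opposite S is at (-44.10, 39.40). A1 meets JG tangentially, so NG is at right angles to JG and the tangent condition forces NQ to be normal to QB, with radius 15.6, so the center N sits 15.6 in from both sides at N = (-28.50, 23.80). That places the tangent points at G = (-44.10, 23.80) on JG and Q = (-28.50, 39.40) on QB. Then |SG| = |G − S| = 50.11.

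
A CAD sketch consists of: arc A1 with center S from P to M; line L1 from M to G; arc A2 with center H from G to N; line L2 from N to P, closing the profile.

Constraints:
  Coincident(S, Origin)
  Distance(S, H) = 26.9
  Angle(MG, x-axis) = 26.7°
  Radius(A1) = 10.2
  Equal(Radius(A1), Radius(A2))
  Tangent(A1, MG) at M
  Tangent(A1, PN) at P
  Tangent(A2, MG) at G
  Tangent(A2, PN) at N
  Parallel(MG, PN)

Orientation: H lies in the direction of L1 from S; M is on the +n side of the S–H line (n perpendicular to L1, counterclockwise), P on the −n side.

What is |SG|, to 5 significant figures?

28.769

The slot axis is L1's direction at 26.7°, so u = (cos 26.7°, sin 26.7°) = (0.89337, 0.44932) and n = (−sin 26.7°, cos 26.7°) = (-0.44932, 0.89337). S is at the origin and H lies 26.9 along u from S, so H = 26.9·u = (24.032, 12.087). Tangency of A1 to both parallel lines with radius 10.2 puts M and P at S ± 10.2·n: M = (-4.5831, 9.1124), P = (4.5831, -9.1124). Equal radii place G and N the same way about H: G = H + 10.2·n = (19.449, 21.199), N = H − 10.2·n = (28.615, 2.9743). Then |SG| = |G − S| = 28.769.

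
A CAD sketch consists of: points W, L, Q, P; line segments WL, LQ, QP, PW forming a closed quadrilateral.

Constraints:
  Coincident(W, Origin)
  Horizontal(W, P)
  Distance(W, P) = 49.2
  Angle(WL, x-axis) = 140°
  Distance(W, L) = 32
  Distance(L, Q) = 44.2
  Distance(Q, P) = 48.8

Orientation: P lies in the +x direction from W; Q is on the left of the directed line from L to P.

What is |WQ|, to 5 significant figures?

40.100

Checks: |LQ| = 44.20 ✓; |QP| = 48.80 ✓.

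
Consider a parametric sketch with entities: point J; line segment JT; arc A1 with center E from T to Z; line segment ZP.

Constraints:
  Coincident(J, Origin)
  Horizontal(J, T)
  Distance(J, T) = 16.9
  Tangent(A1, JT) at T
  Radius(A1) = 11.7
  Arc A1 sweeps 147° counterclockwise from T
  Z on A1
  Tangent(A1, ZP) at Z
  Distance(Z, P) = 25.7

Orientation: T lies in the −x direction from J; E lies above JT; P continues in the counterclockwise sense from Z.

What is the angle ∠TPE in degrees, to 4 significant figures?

9.374°

J is at the origin; J and T share the same y with |JT| = 16.9 and T on the −x side, so T = (-16.90, 0.000). Since A1 is tangent to JT there, ET ⟂ JT, so E = T + (0, 11.7) = (-16.90, 11.70). On A1, T sits at bearing -90° from E; a 147° counterclockwise sweep puts Z at bearing 57°, so Z = E + 11.7·(cos 57°, sin 57°) = (-10.53, 21.51). The tangent condition forces EZ to be normal to ZP, so ZP runs along (−sin 57°, cos 57°); with |ZP| = 25.7, P = (-32.08, 35.51). Then cos ∠TPE = PT·PE / (|PT||PE|), giving 9.374°.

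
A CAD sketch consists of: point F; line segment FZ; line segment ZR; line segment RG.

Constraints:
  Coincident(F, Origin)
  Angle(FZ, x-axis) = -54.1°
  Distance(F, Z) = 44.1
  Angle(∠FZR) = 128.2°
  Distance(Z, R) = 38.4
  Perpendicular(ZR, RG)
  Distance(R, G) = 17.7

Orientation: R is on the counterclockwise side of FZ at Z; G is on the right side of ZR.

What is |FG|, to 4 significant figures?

83.99

∠FZR = 128.2°, so ZR runs at -54.1° + (180° − 128.2°) = -2.300° from the x-axis; with |ZR| = 38.4, R = Z + 38.4·(cos -2.300°, sin -2.300°) = (64.23, -37.26). ZR is perpendicular to RG; with |RG| = 17.7 on the right of ZR, G = R + 17.7·(-0.04013, -0.9992) = (63.52, -54.95). Then |FG| = |G − F| = 83.99.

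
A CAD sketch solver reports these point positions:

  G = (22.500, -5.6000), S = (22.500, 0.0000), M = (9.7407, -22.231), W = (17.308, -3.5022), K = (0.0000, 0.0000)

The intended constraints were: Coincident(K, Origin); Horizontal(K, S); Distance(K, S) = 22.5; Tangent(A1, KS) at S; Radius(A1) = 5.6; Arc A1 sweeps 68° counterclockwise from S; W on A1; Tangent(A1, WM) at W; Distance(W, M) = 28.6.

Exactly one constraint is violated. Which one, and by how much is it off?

Distance(W, M) = 28.6 — off by 8.40.

K = (0.00, 0.00) ✓; K.y = 0.00, S.y = 0.00 ✓; |KS| = 22.50 ✓; ∠(GS, SK) = 90.00° ✓; |GS| = 5.600 ✓; bearing(G→W) − bearing(G→S) = 68.00° ✓; |GW| = 5.600 ✓; ∠(GW, WM) = 90.00° ✓; |WM| = 20.20 ✗.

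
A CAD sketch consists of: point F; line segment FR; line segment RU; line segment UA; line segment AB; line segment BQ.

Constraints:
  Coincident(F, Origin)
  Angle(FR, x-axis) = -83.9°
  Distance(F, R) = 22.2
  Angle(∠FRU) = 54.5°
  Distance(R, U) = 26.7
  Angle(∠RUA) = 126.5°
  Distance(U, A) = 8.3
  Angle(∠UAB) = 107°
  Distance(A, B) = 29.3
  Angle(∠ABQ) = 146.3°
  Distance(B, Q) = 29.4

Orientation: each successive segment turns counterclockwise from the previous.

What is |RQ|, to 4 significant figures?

42.38

F is at the origin; FR runs at -83.9° with length 22.2, so R = (2.359, -22.07). ∠FRU = 54.5° gives RU at 41.60° from the x-axis; with |RU| = 26.7, U = (22.33, -4.347). ∠RUA = 126.5° gives UA at 95.10° from the x-axis; with |UA| = 8.3, A = (21.59, 3.920). ∠UAB = 107.0° gives AB at 168.1° from the x-axis; with |AB| = 29.3, B = (-7.083, 9.961). ∠ABQ = 146.3° gives BQ at -158.2° from the x-axis; with |BQ| = 29.4, Q = (-34.38, -0.9568). Then |RQ| = |Q − R| = 42.38.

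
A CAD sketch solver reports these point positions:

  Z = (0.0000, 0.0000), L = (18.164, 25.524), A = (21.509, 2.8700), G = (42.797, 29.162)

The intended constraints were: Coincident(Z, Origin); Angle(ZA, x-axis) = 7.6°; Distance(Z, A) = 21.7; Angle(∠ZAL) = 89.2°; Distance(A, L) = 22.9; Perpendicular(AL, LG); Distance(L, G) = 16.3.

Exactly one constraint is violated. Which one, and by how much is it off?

Distance(L, G) = 16.3 — off by 8.60.

Z = (0.00, 0.00) ✓; ZA at 7.600° ✓; |ZA| = 21.70 ✓; ∠ZAL = 89.20° ✓; |AL| = 22.90 ✓; ∠(AL, LG) = 90.00° ✓; |LG| = 24.90 ✗.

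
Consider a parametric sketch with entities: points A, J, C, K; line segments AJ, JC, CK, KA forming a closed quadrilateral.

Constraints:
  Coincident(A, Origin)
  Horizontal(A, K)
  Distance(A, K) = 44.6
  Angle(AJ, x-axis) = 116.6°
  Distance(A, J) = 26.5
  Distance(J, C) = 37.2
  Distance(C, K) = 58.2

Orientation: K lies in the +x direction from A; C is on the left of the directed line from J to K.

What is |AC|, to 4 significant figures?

51.95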